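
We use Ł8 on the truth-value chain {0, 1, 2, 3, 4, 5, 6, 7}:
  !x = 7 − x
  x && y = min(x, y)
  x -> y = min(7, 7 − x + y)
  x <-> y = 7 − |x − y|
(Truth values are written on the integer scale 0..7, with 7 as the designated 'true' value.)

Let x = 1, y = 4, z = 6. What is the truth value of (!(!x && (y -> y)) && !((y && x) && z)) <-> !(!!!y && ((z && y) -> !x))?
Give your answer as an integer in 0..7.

!x = !1 = 6
y -> y = 4 -> 4 = 7
!x && (y -> y) = 6 && 7 = 6
!(!x && (y -> y)) = !6 = 1
y && x = 4 && 1 = 1
(y && x) && z = 1 && 6 = 1
!((y && x) && z) = !1 = 6
!(!x && (y -> y)) && !((y && x) && z) = 1 && 6 = 1
!y = !4 = 3
!!y = !3 = 4
!!!y = !4 = 3
z && y = 6 && 4 = 4
!x = !1 = 6
(z && y) -> !x = 4 -> 6 = 7
!!!y && ((z && y) -> !x) = 3 && 7 = 3
!(!!!y && ((z && y) -> !x)) = !3 = 4
(!(!x && (y -> y)) && !((y && x) && z)) <-> !(!!!y && ((z && y) -> !x)) = 1 <-> 4 = 4

4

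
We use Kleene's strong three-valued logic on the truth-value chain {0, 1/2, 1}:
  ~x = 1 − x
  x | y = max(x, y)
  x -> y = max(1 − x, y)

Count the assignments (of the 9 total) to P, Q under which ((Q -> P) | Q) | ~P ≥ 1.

8

P = 0, Q = 0 ↦ 1  ≥
P = 0, Q = 1/2 ↦ 1  ≥
P = 0, Q = 1 ↦ 1  ≥
P = 1/2, Q = 0 ↦ 1  ≥
P = 1/2, Q = 1/2 ↦ 1/2  <
P = 1/2, Q = 1 ↦ 1  ≥
P = 1, Q = 0 ↦ 1  ≥
P = 1, Q = 1/2 ↦ 1  ≥
P = 1, Q = 1 ↦ 1  ≥
So 8 of the 9 assignments meet the threshold.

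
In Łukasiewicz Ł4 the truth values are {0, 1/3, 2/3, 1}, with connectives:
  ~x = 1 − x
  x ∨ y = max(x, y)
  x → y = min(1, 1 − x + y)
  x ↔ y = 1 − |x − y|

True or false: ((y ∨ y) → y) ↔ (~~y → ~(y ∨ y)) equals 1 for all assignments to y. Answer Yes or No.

No

Counterexample: take y = 2/3.
y ∨ y = 2/3 ∨ 2/3 = 2/3
(y ∨ y) → y = 2/3 → 2/3 = 1
~y = ~2/3 = 1/3
~~y = ~1/3 = 2/3
y ∨ y = 2/3 ∨ 2/3 = 2/3
~(y ∨ y) = ~2/3 = 1/3
~~y → ~(y ∨ y) = 2/3 → 1/3 = 2/3
((y ∨ y) → y) ↔ (~~y → ~(y ∨ y)) = 1 ↔ 2/3 = 2/3
This gives 2/3 ≠ 1.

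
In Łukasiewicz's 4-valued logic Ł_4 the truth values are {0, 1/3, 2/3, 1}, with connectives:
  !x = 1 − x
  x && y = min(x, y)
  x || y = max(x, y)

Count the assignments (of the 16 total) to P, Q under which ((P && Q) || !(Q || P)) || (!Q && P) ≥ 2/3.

12

P = 0, Q = 0 ↦ 1  ≥
P = 0, Q = 1/3 ↦ 2/3  ≥
P = 0, Q = 2/3 ↦ 1/3  <
P = 0, Q = 1 ↦ 0  <
P = 1/3, Q = 0 ↦ 2/3  ≥
P = 1/3, Q = 1/3 ↦ 2/3  ≥
P = 1/3, Q = 2/3 ↦ 1/3  <
P = 1/3, Q = 1 ↦ 1/3  <
P = 2/3, Q = 0 ↦ 2/3  ≥
P = 2/3, Q = 1/3 ↦ 2/3  ≥
P = 2/3, Q = 2/3 ↦ 2/3  ≥
P = 2/3, Q = 1 ↦ 2/3  ≥
P = 1, Q = 0 ↦ 1  ≥
P = 1, Q = 1/3 ↦ 2/3  ≥
P = 1, Q = 2/3 ↦ 2/3  ≥
P = 1, Q = 1 ↦ 1  ≥
So 12 of the 16 assignments meet the threshold.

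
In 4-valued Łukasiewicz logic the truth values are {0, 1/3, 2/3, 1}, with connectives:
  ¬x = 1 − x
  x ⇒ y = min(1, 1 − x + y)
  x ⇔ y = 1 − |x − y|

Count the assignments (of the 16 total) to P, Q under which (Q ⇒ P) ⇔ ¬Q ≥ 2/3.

12

P = 0, Q = 0 ↦ 1  ≥
P = 0, Q = 1/3 ↦ 1  ≥
P = 0, Q = 2/3 ↦ 1  ≥
P = 0, Q = 1 ↦ 1  ≥
P = 1/3, Q = 0 ↦ 1  ≥
P = 1/3, Q = 1/3 ↦ 2/3  ≥
P = 1/3, Q = 2/3 ↦ 2/3  ≥
P = 1/3, Q = 1 ↦ 2/3  ≥
P = 2/3, Q = 0 ↦ 1  ≥
P = 2/3, Q = 1/3 ↦ 2/3  ≥
P = 2/3, Q = 2/3 ↦ 1/3  <
P = 2/3, Q = 1 ↦ 1/3  <
P = 1, Q = 0 ↦ 1  ≥
P = 1, Q = 1/3 ↦ 2/3  ≥
P = 1, Q = 2/3 ↦ 1/3  <
P = 1, Q = 1 ↦ 0  <
So 12 of the 16 assignments meet the threshold.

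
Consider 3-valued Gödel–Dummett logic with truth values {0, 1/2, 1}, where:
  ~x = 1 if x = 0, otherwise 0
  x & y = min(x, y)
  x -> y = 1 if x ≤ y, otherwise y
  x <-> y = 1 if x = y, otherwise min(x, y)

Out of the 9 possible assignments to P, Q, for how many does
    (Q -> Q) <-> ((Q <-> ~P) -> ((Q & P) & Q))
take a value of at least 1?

5

P = 0, Q = 0 ↦ 1  ≥
P = 0, Q = 1/2 ↦ 0  <
P = 0, Q = 1 ↦ 0  <
P = 1/2, Q = 0 ↦ 0  <
P = 1/2, Q = 1/2 ↦ 1  ≥
P = 1/2, Q = 1 ↦ 1  ≥
P = 1, Q = 0 ↦ 0  <
P = 1, Q = 1/2 ↦ 1  ≥
P = 1, Q = 1 ↦ 1  ≥
So 5 of the 9 assignments meet the threshold.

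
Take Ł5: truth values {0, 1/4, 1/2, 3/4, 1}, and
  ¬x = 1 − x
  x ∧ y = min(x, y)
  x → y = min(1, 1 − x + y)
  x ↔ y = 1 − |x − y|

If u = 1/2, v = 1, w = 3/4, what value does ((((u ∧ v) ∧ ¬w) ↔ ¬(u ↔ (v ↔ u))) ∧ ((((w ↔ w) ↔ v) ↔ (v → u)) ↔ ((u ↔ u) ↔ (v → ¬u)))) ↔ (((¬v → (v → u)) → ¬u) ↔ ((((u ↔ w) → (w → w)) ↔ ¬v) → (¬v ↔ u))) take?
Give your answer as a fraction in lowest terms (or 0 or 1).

u ∧ v = 1/2 ∧ 1 = 1/2
¬w = ¬3/4 = 1/4
(u ∧ v) ∧ ¬w = 1/2 ∧ 1/4 = 1/4
v ↔ u = 1 ↔ 1/2 = 1/2
u ↔ (v ↔ u) = 1/2 ↔ 1/2 = 1
¬(u ↔ (v ↔ u)) = ¬1 = 0
((u ∧ v) ∧ ¬w) ↔ ¬(u ↔ (v ↔ u)) = 1/4 ↔ 0 = 3/4
w ↔ w = 3/4 ↔ 3/4 = 1
(w ↔ w) ↔ v = 1 ↔ 1 = 1
v → u = 1 → 1/2 = 1/2
((w ↔ w) ↔ v) ↔ (v → u) = 1 ↔ 1/2 = 1/2
u ↔ u = 1/2 ↔ 1/2 = 1
¬u = ¬1/2 = 1/2
v → ¬u = 1 → 1/2 = 1/2
(u ↔ u) ↔ (v → ¬u) = 1 ↔ 1/2 = 1/2
(((w ↔ w) ↔ v) ↔ (v → u)) ↔ ((u ↔ u) ↔ (v → ¬u)) = 1/2 ↔ 1/2 = 1
(((u ∧ v) ∧ ¬w) ↔ ¬(u ↔ (v ↔ u))) ∧ ((((w ↔ w) ↔ v) ↔ (v → u)) ↔ ((u ↔ u) ↔ (v → ¬u))) = 3/4 ∧ 1 = 3/4
¬v = ¬1 = 0
v → u = 1 → 1/2 = 1/2
¬v → (v → u) = 0 → 1/2 = 1
¬u = ¬1/2 = 1/2
(¬v → (v → u)) → ¬u = 1 → 1/2 = 1/2
u ↔ w = 1/2 ↔ 3/4 = 3/4
w → w = 3/4 → 3/4 = 1
(u ↔ w) → (w → w) = 3/4 → 1 = 1
¬v = ¬1 = 0
((u ↔ w) → (w → w)) ↔ ¬v = 1 ↔ 0 = 0
¬v = ¬1 = 0
¬v ↔ u = 0 ↔ 1/2 = 1/2
(((u ↔ w) → (w → w)) ↔ ¬v) → (¬v ↔ u) = 0 → 1/2 = 1
((¬v → (v → u)) → ¬u) ↔ ((((u ↔ w) → (w → w)) ↔ ¬v) → (¬v ↔ u)) = 1/2 ↔ 1 = 1/2
((((u ∧ v) ∧ ¬w) ↔ ¬(u ↔ (v ↔ u))) ∧ ((((w ↔ w) ↔ v) ↔ (v → u)) ↔ ((u ↔ u) ↔ (v → ¬u)))) ↔ (((¬v → (v → u)) → ¬u) ↔ ((((u ↔ w) → (w → w)) ↔ ¬v) → (¬v ↔ u))) = 3/4 ↔ 1/2 = 3/4

3/4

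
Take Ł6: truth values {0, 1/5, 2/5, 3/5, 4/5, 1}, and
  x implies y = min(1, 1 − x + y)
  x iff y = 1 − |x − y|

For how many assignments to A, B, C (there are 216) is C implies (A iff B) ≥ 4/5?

value 1: 146 assignments (counts)
value 4/5: 30 assignments (counts)
value 3/5: 20 assignments
value 2/5: 12 assignments
value 1/5: 6 assignments
value 0: 2 assignments
So 176 of the 216 assignments meet the threshold.

176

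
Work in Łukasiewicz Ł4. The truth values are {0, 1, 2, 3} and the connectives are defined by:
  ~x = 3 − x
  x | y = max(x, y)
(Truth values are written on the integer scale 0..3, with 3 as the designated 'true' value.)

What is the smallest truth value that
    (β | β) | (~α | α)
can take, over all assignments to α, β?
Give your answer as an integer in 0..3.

2

Take α = 1, β = 0:
β | β = 0 | 0 = 0
~α = ~1 = 2
~α | α = 2 | 1 = 2
(β | β) | (~α | α) = 0 | 2 = 2
No assignment yields a value below 2, so this is the minimum.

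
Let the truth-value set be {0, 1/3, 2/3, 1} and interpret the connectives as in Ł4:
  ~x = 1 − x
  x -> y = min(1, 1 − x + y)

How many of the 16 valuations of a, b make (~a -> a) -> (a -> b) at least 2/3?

a = 0, b = 0 ↦ 1  ≥
a = 0, b = 1/3 ↦ 1  ≥
a = 0, b = 2/3 ↦ 1  ≥
a = 0, b = 1 ↦ 1  ≥
a = 1/3, b = 0 ↦ 1  ≥
a = 1/3, b = 1/3 ↦ 1  ≥
a = 1/3, b = 2/3 ↦ 1  ≥
a = 1/3, b = 1 ↦ 1  ≥
a = 2/3, b = 0 ↦ 1/3  <
a = 2/3, b = 1/3 ↦ 2/3  ≥
a = 2/3, b = 2/3 ↦ 1  ≥
a = 2/3, b = 1 ↦ 1  ≥
a = 1, b = 0 ↦ 0  <
a = 1, b = 1/3 ↦ 1/3  <
a = 1, b = 2/3 ↦ 2/3  ≥
a = 1, b = 1 ↦ 1  ≥
So 13 of the 16 assignments meet the threshold.

13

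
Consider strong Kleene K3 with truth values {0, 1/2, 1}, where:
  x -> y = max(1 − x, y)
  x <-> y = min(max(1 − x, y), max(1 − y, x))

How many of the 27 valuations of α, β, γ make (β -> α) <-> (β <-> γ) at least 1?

5

value 1: 5 assignments (counts)
value 1/2: 17 assignments
value 0: 5 assignments
So 5 of the 27 assignments meet the threshold.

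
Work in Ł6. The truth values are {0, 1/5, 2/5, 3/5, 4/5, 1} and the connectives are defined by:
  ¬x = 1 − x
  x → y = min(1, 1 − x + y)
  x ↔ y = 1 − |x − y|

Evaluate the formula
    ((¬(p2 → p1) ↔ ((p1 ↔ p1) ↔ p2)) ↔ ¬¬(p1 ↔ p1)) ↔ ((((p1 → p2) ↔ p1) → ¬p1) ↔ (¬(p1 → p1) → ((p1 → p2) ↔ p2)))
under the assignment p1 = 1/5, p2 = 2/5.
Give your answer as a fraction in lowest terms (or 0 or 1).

4/5

p2 → p1 = 2/5 → 1/5 = 4/5
¬(p2 → p1) = ¬4/5 = 1/5
p1 ↔ p1 = 1/5 ↔ 1/5 = 1
(p1 ↔ p1) ↔ p2 = 1 ↔ 2/5 = 2/5
¬(p2 → p1) ↔ ((p1 ↔ p1) ↔ p2) = 1/5 ↔ 2/5 = 4/5
p1 ↔ p1 = 1/5 ↔ 1/5 = 1
¬(p1 ↔ p1) = ¬1 = 0
¬¬(p1 ↔ p1) = ¬0 = 1
(¬(p2 → p1) ↔ ((p1 ↔ p1) ↔ p2)) ↔ ¬¬(p1 ↔ p1) = 4/5 ↔ 1 = 4/5
p1 → p2 = 1/5 → 2/5 = 1
(p1 → p2) ↔ p1 = 1 ↔ 1/5 = 1/5
¬p1 = ¬1/5 = 4/5
((p1 → p2) ↔ p1) → ¬p1 = 1/5 → 4/5 = 1
p1 → p1 = 1/5 → 1/5 = 1
¬(p1 → p1) = ¬1 = 0
p1 → p2 = 1/5 → 2/5 = 1
(p1 → p2) ↔ p2 = 1 ↔ 2/5 = 2/5
¬(p1 → p1) → ((p1 → p2) ↔ p2) = 0 → 2/5 = 1
(((p1 → p2) ↔ p1) → ¬p1) ↔ (¬(p1 → p1) → ((p1 → p2) ↔ p2)) = 1 ↔ 1 = 1
((¬(p2 → p1) ↔ ((p1 ↔ p1) ↔ p2)) ↔ ¬¬(p1 ↔ p1)) ↔ ((((p1 → p2) ↔ p1) → ¬p1) ↔ (¬(p1 → p1) → ((p1 → p2) ↔ p2))) = 4/5 ↔ 1 = 4/5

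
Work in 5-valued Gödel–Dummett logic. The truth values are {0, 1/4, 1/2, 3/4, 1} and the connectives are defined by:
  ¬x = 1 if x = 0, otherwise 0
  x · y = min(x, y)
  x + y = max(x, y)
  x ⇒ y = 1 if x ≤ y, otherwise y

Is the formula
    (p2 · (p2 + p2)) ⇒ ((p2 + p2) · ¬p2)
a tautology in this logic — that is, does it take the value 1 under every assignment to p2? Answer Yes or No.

No

Counterexample: take p2 = 1/4.
p2 + p2 = 1/4 + 1/4 = 1/4
p2 · (p2 + p2) = 1/4 · 1/4 = 1/4
p2 + p2 = 1/4 + 1/4 = 1/4
¬p2 = ¬1/4 = 0
(p2 + p2) · ¬p2 = 1/4 · 0 = 0
(p2 · (p2 + p2)) ⇒ ((p2 + p2) · ¬p2) = 1/4 ⇒ 0 = 0
This gives 0 ≠ 1.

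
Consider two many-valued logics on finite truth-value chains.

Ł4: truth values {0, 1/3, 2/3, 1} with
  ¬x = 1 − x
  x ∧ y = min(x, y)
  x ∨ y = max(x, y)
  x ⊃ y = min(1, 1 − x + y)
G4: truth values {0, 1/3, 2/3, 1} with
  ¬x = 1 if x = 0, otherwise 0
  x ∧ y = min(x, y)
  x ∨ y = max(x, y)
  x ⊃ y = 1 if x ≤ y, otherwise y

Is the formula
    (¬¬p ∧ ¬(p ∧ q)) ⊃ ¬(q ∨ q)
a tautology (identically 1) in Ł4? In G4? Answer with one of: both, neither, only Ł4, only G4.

In Ł4: at p = 1/3, q = 1 the value is 2/3 — not a tautology.
In G4: every assignment gives 1 — tautology.

only G4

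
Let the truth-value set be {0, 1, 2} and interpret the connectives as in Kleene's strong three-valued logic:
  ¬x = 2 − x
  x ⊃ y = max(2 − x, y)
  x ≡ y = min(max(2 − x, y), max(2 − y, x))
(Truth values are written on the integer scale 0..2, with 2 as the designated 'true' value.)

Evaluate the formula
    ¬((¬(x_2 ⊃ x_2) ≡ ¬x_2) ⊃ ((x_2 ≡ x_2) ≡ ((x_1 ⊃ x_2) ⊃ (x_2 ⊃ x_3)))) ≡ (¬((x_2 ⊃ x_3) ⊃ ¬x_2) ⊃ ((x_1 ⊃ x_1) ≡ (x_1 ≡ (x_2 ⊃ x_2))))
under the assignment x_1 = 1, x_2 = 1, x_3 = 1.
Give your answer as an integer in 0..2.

x_2 ⊃ x_2 = 1 ⊃ 1 = 1
¬(x_2 ⊃ x_2) = ¬1 = 1
¬x_2 = ¬1 = 1
¬(x_2 ⊃ x_2) ≡ ¬x_2 = 1 ≡ 1 = 1
x_2 ≡ x_2 = 1 ≡ 1 = 1
x_1 ⊃ x_2 = 1 ⊃ 1 = 1
x_2 ⊃ x_3 = 1 ⊃ 1 = 1
(x_1 ⊃ x_2) ⊃ (x_2 ⊃ x_3) = 1 ⊃ 1 = 1
(x_2 ≡ x_2) ≡ ((x_1 ⊃ x_2) ⊃ (x_2 ⊃ x_3)) = 1 ≡ 1 = 1
(¬(x_2 ⊃ x_2) ≡ ¬x_2) ⊃ ((x_2 ≡ x_2) ≡ ((x_1 ⊃ x_2) ⊃ (x_2 ⊃ x_3))) = 1 ⊃ 1 = 1
¬((¬(x_2 ⊃ x_2) ≡ ¬x_2) ⊃ ((x_2 ≡ x_2) ≡ ((x_1 ⊃ x_2) ⊃ (x_2 ⊃ x_3)))) = ¬1 = 1
x_2 ⊃ x_3 = 1 ⊃ 1 = 1
¬x_2 = ¬1 = 1
(x_2 ⊃ x_3) ⊃ ¬x_2 = 1 ⊃ 1 = 1
¬((x_2 ⊃ x_3) ⊃ ¬x_2) = ¬1 = 1
x_1 ⊃ x_1 = 1 ⊃ 1 = 1
x_2 ⊃ x_2 = 1 ⊃ 1 = 1
x_1 ≡ (x_2 ⊃ x_2) = 1 ≡ 1 = 1
(x_1 ⊃ x_1) ≡ (x_1 ≡ (x_2 ⊃ x_2)) = 1 ≡ 1 = 1
¬((x_2 ⊃ x_3) ⊃ ¬x_2) ⊃ ((x_1 ⊃ x_1) ≡ (x_1 ≡ (x_2 ⊃ x_2))) = 1 ⊃ 1 = 1
¬((¬(x_2 ⊃ x_2) ≡ ¬x_2) ⊃ ((x_2 ≡ x_2) ≡ ((x_1 ⊃ x_2) ⊃ (x_2 ⊃ x_3)))) ≡ (¬((x_2 ⊃ x_3) ⊃ ¬x_2) ⊃ ((x_1 ⊃ x_1) ≡ (x_1 ≡ (x_2 ⊃ x_2)))) = 1 ≡ 1 = 1

1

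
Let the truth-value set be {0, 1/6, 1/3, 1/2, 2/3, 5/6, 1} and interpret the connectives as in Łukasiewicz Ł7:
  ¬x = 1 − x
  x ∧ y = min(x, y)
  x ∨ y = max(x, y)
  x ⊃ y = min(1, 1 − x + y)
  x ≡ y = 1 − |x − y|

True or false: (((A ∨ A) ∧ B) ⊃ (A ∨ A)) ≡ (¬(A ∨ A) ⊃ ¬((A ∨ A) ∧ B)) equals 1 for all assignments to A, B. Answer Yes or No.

At A = 2/3, B = 1/6, for instance:
A ∨ A = 2/3 ∨ 2/3 = 2/3
(A ∨ A) ∧ B = 2/3 ∧ 1/6 = 1/6
A ∨ A = 2/3 ∨ 2/3 = 2/3
((A ∨ A) ∧ B) ⊃ (A ∨ A) = 1/6 ⊃ 2/3 = 1
¬(A ∨ A) = ¬2/3 = 1/3
¬((A ∨ A) ∧ B) = ¬1/6 = 5/6
¬(A ∨ A) ⊃ ¬((A ∨ A) ∧ B) = 1/3 ⊃ 5/6 = 1
(((A ∨ A) ∧ B) ⊃ (A ∨ A)) ≡ (¬(A ∨ A) ⊃ ¬((A ∨ A) ∧ B)) = 1 ≡ 1 = 1
and checking the remaining 48 assignments likewise gives ≥ 1 in every case.

Yes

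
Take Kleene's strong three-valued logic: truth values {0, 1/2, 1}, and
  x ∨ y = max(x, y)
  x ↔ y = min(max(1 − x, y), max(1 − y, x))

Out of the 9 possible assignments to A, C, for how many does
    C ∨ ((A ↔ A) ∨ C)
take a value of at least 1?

A = 0, C = 0 ↦ 1  ≥
A = 0, C = 1/2 ↦ 1  ≥
A = 0, C = 1 ↦ 1  ≥
A = 1/2, C = 0 ↦ 1/2  <
A = 1/2, C = 1/2 ↦ 1/2  <
A = 1/2, C = 1 ↦ 1  ≥
A = 1, C = 0 ↦ 1  ≥
A = 1, C = 1/2 ↦ 1  ≥
A = 1, C = 1 ↦ 1  ≥
So 7 of the 9 assignments meet the threshold.

7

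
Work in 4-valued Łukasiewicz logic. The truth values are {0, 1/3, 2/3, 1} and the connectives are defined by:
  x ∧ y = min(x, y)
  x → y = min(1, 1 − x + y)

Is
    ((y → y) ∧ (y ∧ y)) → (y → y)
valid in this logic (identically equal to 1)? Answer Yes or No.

Yes

y = 0 ↦ 1
y = 1/3 ↦ 1
y = 2/3 ↦ 1
y = 1 ↦ 1
Every assignment gives a value ≥ 1.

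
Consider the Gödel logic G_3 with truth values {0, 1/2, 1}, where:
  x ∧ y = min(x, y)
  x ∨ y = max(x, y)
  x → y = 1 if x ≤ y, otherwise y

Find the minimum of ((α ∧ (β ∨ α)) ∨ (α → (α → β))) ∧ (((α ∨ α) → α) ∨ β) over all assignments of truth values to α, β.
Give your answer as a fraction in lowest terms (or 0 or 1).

1/2

Take α = 1/2, β = 0:
β ∨ α = 0 ∨ 1/2 = 1/2
α ∧ (β ∨ α) = 1/2 ∧ 1/2 = 1/2
α → β = 1/2 → 0 = 0
α → (α → β) = 1/2 → 0 = 0
(α ∧ (β ∨ α)) ∨ (α → (α → β)) = 1/2 ∨ 0 = 1/2
α ∨ α = 1/2 ∨ 1/2 = 1/2
(α ∨ α) → α = 1/2 → 1/2 = 1
((α ∨ α) → α) ∨ β = 1 ∨ 0 = 1
((α ∧ (β ∨ α)) ∨ (α → (α → β))) ∧ (((α ∨ α) → α) ∨ β) = 1/2 ∧ 1 = 1/2
No assignment yields a value below 1/2, so this is the minimum.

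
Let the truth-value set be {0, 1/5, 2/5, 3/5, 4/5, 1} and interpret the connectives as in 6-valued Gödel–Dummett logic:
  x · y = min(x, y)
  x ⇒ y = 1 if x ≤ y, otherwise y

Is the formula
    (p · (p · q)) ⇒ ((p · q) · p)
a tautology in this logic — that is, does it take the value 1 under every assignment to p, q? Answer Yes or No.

Yes

At p = 1/5, q = 4/5, for instance:
p · q = 1/5 · 4/5 = 1/5
p · (p · q) = 1/5 · 1/5 = 1/5
(p · q) · p = 1/5 · 1/5 = 1/5
(p · (p · q)) ⇒ ((p · q) · p) = 1/5 ⇒ 1/5 = 1
and checking the remaining 35 assignments likewise gives ≥ 1 in every case.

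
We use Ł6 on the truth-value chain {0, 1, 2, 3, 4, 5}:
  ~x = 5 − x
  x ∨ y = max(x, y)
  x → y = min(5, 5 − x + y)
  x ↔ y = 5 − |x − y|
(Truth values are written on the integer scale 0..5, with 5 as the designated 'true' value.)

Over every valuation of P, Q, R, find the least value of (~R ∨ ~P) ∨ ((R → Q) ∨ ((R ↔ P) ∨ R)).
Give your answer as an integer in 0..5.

3

Take P = 4, Q = 0, R = 2:
~R = ~2 = 3
~P = ~4 = 1
~R ∨ ~P = 3 ∨ 1 = 3
R → Q = 2 → 0 = 3
R ↔ P = 2 ↔ 4 = 3
(R ↔ P) ∨ R = 3 ∨ 2 = 3
(R → Q) ∨ ((R ↔ P) ∨ R) = 3 ∨ 3 = 3
(~R ∨ ~P) ∨ ((R → Q) ∨ ((R ↔ P) ∨ R)) = 3 ∨ 3 = 3
No assignment yields a value below 3, so this is the minimum.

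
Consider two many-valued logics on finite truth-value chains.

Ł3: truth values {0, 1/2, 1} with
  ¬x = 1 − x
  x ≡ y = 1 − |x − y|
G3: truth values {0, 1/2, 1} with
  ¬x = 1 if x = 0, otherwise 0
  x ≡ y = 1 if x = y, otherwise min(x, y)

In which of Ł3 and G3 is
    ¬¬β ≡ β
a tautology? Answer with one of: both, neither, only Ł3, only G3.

only Ł3

In Ł3: every assignment gives 1 — tautology.
In G3: at β = 1/2 the value is 1/2 — not a tautology.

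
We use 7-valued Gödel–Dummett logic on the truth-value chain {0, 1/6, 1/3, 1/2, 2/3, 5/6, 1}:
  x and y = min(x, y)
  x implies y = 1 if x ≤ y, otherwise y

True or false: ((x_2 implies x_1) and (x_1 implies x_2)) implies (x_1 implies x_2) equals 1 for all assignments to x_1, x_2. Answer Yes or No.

Yes

At x_1 = 1/6, x_2 = 5/6, for instance:
x_2 implies x_1 = 5/6 implies 1/6 = 1/6
x_1 implies x_2 = 1/6 implies 5/6 = 1
(x_2 implies x_1) and (x_1 implies x_2) = 1/6 and 1 = 1/6
((x_2 implies x_1) and (x_1 implies x_2)) implies (x_1 implies x_2) = 1/6 implies 1 = 1
and checking the remaining 48 assignments likewise gives ≥ 1 in every case.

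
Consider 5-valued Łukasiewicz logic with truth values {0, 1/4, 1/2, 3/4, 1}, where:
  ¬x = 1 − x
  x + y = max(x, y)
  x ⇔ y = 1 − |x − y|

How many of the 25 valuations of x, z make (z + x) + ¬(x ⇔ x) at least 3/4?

16

value 1: 9 assignments (counts)
value 3/4: 7 assignments (counts)
value 1/2: 5 assignments
value 1/4: 3 assignments
value 0: 1 assignment
So 16 of the 25 assignments meet the threshold.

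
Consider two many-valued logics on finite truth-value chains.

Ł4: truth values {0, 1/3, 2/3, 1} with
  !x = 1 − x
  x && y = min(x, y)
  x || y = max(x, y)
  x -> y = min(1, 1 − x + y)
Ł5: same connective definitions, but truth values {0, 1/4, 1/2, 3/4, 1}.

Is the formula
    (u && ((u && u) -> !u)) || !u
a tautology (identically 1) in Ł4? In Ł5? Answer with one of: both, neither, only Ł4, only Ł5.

neither

In Ł4: at u = 1/3 the value is 2/3 — not a tautology.
In Ł5: at u = 1/4 the value is 3/4 — not a tautology.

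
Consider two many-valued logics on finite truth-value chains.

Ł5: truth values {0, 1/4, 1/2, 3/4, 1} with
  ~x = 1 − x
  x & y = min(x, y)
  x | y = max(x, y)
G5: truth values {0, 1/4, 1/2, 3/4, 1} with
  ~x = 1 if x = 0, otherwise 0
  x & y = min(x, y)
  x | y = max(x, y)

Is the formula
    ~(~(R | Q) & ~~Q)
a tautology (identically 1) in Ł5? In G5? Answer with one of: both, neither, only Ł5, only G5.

only G5

In Ł5: at Q = 1/4, R = 0 the value is 3/4 — not a tautology.
In G5: every assignment gives 1 — tautology.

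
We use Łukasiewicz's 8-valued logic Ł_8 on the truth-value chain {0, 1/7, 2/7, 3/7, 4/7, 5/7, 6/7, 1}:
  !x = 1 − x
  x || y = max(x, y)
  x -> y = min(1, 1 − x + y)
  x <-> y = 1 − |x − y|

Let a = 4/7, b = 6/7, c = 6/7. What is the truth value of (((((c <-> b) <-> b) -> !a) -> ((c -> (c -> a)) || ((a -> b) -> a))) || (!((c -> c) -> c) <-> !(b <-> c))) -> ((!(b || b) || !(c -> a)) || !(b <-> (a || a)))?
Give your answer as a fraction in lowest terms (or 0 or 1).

2/7

c <-> b = 6/7 <-> 6/7 = 1
(c <-> b) <-> b = 1 <-> 6/7 = 6/7
!a = !4/7 = 3/7
((c <-> b) <-> b) -> !a = 6/7 -> 3/7 = 4/7
c -> a = 6/7 -> 4/7 = 5/7
c -> (c -> a) = 6/7 -> 5/7 = 6/7
a -> b = 4/7 -> 6/7 = 1
(a -> b) -> a = 1 -> 4/7 = 4/7
(c -> (c -> a)) || ((a -> b) -> a) = 6/7 || 4/7 = 6/7
(((c <-> b) <-> b) -> !a) -> ((c -> (c -> a)) || ((a -> b) -> a)) = 4/7 -> 6/7 = 1
c -> c = 6/7 -> 6/7 = 1
(c -> c) -> c = 1 -> 6/7 = 6/7
!((c -> c) -> c) = !6/7 = 1/7
b <-> c = 6/7 <-> 6/7 = 1
!(b <-> c) = !1 = 0
!((c -> c) -> c) <-> !(b <-> c) = 1/7 <-> 0 = 6/7
((((c <-> b) <-> b) -> !a) -> ((c -> (c -> a)) || ((a -> b) -> a))) || (!((c -> c) -> c) <-> !(b <-> c)) = 1 || 6/7 = 1
b || b = 6/7 || 6/7 = 6/7
!(b || b) = !6/7 = 1/7
c -> a = 6/7 -> 4/7 = 5/7
!(c -> a) = !5/7 = 2/7
!(b || b) || !(c -> a) = 1/7 || 2/7 = 2/7
a || a = 4/7 || 4/7 = 4/7
b <-> (a || a) = 6/7 <-> 4/7 = 5/7
!(b <-> (a || a)) = !5/7 = 2/7
(!(b || b) || !(c -> a)) || !(b <-> (a || a)) = 2/7 || 2/7 = 2/7
(((((c <-> b) <-> b) -> !a) -> ((c -> (c -> a)) || ((a -> b) -> a))) || (!((c -> c) -> c) <-> !(b <-> c))) -> ((!(b || b) || !(c -> a)) || !(b <-> (a || a))) = 1 -> 2/7 = 2/7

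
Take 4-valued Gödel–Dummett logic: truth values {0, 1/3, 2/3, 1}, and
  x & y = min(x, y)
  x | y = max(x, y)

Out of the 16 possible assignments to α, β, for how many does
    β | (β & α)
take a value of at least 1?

4

α = 0, β = 0 ↦ 0  <
α = 0, β = 1/3 ↦ 1/3  <
α = 0, β = 2/3 ↦ 2/3  <
α = 0, β = 1 ↦ 1  ≥
α = 1/3, β = 0 ↦ 0  <
α = 1/3, β = 1/3 ↦ 1/3  <
α = 1/3, β = 2/3 ↦ 2/3  <
α = 1/3, β = 1 ↦ 1  ≥
α = 2/3, β = 0 ↦ 0  <
α = 2/3, β = 1/3 ↦ 1/3  <
α = 2/3, β = 2/3 ↦ 2/3  <
α = 2/3, β = 1 ↦ 1  ≥
α = 1, β = 0 ↦ 0  <
α = 1, β = 1/3 ↦ 1/3  <
α = 1, β = 2/3 ↦ 2/3  <
α = 1, β = 1 ↦ 1  ≥
So 4 of the 16 assignments meet the threshold.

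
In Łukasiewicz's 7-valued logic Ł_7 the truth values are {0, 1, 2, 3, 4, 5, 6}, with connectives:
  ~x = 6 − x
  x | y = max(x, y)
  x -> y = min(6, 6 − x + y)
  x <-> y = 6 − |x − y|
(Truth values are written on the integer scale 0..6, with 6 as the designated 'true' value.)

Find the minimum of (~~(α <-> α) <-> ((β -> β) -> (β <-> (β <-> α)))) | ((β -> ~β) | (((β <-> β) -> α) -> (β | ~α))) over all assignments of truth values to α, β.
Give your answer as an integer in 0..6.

5

Take α = 5, β = 4:
α <-> α = 5 <-> 5 = 6
~(α <-> α) = ~6 = 0
~~(α <-> α) = ~0 = 6
β -> β = 4 -> 4 = 6
β <-> α = 4 <-> 5 = 5
β <-> (β <-> α) = 4 <-> 5 = 5
(β -> β) -> (β <-> (β <-> α)) = 6 -> 5 = 5
~~(α <-> α) <-> ((β -> β) -> (β <-> (β <-> α))) = 6 <-> 5 = 5
~β = ~4 = 2
β -> ~β = 4 -> 2 = 4
β <-> β = 4 <-> 4 = 6
(β <-> β) -> α = 6 -> 5 = 5
~α = ~5 = 1
β | ~α = 4 | 1 = 4
((β <-> β) -> α) -> (β | ~α) = 5 -> 4 = 5
(β -> ~β) | (((β <-> β) -> α) -> (β | ~α)) = 4 | 5 = 5
(~~(α <-> α) <-> ((β -> β) -> (β <-> (β <-> α)))) | ((β -> ~β) | (((β <-> β) -> α) -> (β | ~α))) = 5 | 5 = 5
No assignment yields a value below 5, so this is the minimum.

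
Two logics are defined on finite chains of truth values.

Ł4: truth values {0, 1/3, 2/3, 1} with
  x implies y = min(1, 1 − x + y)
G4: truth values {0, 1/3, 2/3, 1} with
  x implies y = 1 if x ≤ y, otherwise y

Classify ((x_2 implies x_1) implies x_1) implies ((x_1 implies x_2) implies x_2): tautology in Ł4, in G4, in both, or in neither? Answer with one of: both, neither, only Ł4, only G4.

only Ł4

In Ł4: every assignment gives 1 — tautology.
In G4: at x_1 = 0, x_2 = 1/3 the value is 1/3 — not a tautology.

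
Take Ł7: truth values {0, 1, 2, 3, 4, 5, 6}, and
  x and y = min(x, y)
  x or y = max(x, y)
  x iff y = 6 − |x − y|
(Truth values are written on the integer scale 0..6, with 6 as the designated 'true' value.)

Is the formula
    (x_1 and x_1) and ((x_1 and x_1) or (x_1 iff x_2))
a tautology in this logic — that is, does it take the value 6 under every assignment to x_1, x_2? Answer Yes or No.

No

Counterexample: take x_1 = 0, x_2 = 0.
x_1 and x_1 = 0 and 0 = 0
x_1 iff x_2 = 0 iff 0 = 6
(x_1 and x_1) or (x_1 iff x_2) = 0 or 6 = 6
(x_1 and x_1) and ((x_1 and x_1) or (x_1 iff x_2)) = 0 and 6 = 0
This gives 0 ≠ 6.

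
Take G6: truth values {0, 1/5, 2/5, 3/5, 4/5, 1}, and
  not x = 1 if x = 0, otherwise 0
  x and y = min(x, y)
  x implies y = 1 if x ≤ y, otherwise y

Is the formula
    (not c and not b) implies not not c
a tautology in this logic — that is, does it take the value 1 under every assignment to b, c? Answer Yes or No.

Counterexample: take b = 0, c = 0.
not c = not 0 = 1
not b = not 0 = 1
not c and not b = 1 and 1 = 1
not c = not 0 = 1
not not c = not 1 = 0
(not c and not b) implies not not c = 1 implies 0 = 0
This gives 0 ≠ 1.

No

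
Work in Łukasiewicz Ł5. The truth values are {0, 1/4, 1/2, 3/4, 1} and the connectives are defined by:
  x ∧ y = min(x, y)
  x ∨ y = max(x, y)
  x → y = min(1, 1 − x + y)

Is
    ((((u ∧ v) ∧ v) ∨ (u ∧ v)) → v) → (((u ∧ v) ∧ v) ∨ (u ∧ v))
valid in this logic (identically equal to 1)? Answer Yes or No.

No

Counterexample: take u = 0, v = 0.
u ∧ v = 0 ∧ 0 = 0
(u ∧ v) ∧ v = 0 ∧ 0 = 0
u ∧ v = 0 ∧ 0 = 0
((u ∧ v) ∧ v) ∨ (u ∧ v) = 0 ∨ 0 = 0
(((u ∧ v) ∧ v) ∨ (u ∧ v)) → v = 0 → 0 = 1
u ∧ v = 0 ∧ 0 = 0
(u ∧ v) ∧ v = 0 ∧ 0 = 0
u ∧ v = 0 ∧ 0 = 0
((u ∧ v) ∧ v) ∨ (u ∧ v) = 0 ∨ 0 = 0
((((u ∧ v) ∧ v) ∨ (u ∧ v)) → v) → (((u ∧ v) ∧ v) ∨ (u ∧ v)) = 1 → 0 = 0
This gives 0 ≠ 1.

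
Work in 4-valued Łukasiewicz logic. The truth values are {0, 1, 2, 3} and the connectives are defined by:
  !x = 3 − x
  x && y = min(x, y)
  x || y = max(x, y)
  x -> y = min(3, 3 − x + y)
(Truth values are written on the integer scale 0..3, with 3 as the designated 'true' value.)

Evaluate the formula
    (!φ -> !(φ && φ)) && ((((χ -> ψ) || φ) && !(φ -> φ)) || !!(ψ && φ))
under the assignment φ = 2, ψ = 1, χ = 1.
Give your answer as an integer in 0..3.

!φ = !2 = 1
φ && φ = 2 && 2 = 2
!(φ && φ) = !2 = 1
!φ -> !(φ && φ) = 1 -> 1 = 3
χ -> ψ = 1 -> 1 = 3
(χ -> ψ) || φ = 3 || 2 = 3
φ -> φ = 2 -> 2 = 3
!(φ -> φ) = !3 = 0
((χ -> ψ) || φ) && !(φ -> φ) = 3 && 0 = 0
ψ && φ = 1 && 2 = 1
!(ψ && φ) = !1 = 2
!!(ψ && φ) = !2 = 1
(((χ -> ψ) || φ) && !(φ -> φ)) || !!(ψ && φ) = 0 || 1 = 1
(!φ -> !(φ && φ)) && ((((χ -> ψ) || φ) && !(φ -> φ)) || !!(ψ && φ)) = 3 && 1 = 1

1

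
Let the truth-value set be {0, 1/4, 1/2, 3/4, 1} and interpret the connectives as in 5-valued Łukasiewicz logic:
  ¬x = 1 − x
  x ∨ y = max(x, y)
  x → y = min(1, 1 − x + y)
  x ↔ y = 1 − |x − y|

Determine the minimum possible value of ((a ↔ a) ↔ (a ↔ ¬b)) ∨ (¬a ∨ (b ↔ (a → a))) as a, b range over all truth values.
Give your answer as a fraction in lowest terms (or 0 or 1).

1/2

Take a = 1/2, b = 0:
a ↔ a = 1/2 ↔ 1/2 = 1
¬b = ¬0 = 1
a ↔ ¬b = 1/2 ↔ 1 = 1/2
(a ↔ a) ↔ (a ↔ ¬b) = 1 ↔ 1/2 = 1/2
¬a = ¬1/2 = 1/2
a → a = 1/2 → 1/2 = 1
b ↔ (a → a) = 0 ↔ 1 = 0
¬a ∨ (b ↔ (a → a)) = 1/2 ∨ 0 = 1/2
((a ↔ a) ↔ (a ↔ ¬b)) ∨ (¬a ∨ (b ↔ (a → a))) = 1/2 ∨ 1/2 = 1/2
No assignment yields a value below 1/2, so this is the minimum.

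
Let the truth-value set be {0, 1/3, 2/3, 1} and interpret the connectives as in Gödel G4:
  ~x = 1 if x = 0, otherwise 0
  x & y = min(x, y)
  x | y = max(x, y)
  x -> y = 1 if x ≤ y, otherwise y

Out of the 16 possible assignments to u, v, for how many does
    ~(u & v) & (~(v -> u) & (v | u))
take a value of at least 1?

u = 0, v = 0 ↦ 0  <
u = 0, v = 1/3 ↦ 1/3  <
u = 0, v = 2/3 ↦ 2/3  <
u = 0, v = 1 ↦ 1  ≥
u = 1/3, v = 0 ↦ 0  <
u = 1/3, v = 1/3 ↦ 0  <
u = 1/3, v = 2/3 ↦ 0  <
u = 1/3, v = 1 ↦ 0  <
u = 2/3, v = 0 ↦ 0  <
u = 2/3, v = 1/3 ↦ 0  <
u = 2/3, v = 2/3 ↦ 0  <
u = 2/3, v = 1 ↦ 0  <
u = 1, v = 0 ↦ 0  <
u = 1, v = 1/3 ↦ 0  <
u = 1, v = 2/3 ↦ 0  <
u = 1, v = 1 ↦ 0  <
So 1 of the 16 assignments meets the threshold.

1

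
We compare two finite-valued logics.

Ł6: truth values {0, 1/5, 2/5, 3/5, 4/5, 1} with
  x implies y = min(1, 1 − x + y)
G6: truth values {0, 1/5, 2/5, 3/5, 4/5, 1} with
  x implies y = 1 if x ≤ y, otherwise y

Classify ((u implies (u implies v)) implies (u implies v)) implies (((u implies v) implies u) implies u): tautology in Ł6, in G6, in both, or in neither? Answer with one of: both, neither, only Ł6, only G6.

only Ł6

In Ł6: every assignment gives 1 — tautology.
In G6: at u = 1/5, v = 0 the value is 1/5 — not a tautology.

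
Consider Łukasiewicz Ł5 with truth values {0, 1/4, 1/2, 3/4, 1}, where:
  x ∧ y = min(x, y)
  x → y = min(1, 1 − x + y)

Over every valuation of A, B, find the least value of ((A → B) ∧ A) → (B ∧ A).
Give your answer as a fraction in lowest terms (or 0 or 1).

Take A = 1/2, B = 0:
A → B = 1/2 → 0 = 1/2
(A → B) ∧ A = 1/2 ∧ 1/2 = 1/2
B ∧ A = 0 ∧ 1/2 = 0
((A → B) ∧ A) → (B ∧ A) = 1/2 → 0 = 1/2
No assignment yields a value below 1/2, so this is the minimum.

1/2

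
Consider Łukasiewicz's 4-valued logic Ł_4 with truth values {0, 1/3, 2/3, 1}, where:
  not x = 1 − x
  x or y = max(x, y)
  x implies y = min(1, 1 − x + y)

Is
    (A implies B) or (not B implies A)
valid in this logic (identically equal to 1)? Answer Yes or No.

No

Counterexample: take A = 1/3, B = 0.
A implies B = 1/3 implies 0 = 2/3
not B = not 0 = 1
not B implies A = 1 implies 1/3 = 1/3
(A implies B) or (not B implies A) = 2/3 or 1/3 = 2/3
This gives 2/3 ≠ 1.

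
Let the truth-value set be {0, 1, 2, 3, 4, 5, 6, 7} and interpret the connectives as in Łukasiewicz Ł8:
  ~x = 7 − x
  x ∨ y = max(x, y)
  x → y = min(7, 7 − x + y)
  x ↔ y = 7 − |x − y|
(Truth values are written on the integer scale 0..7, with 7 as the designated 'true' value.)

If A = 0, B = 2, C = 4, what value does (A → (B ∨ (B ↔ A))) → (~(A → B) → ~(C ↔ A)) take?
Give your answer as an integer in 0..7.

B ↔ A = 2 ↔ 0 = 5
B ∨ (B ↔ A) = 2 ∨ 5 = 5
A → (B ∨ (B ↔ A)) = 0 → 5 = 7
A → B = 0 → 2 = 7
~(A → B) = ~7 = 0
C ↔ A = 4 ↔ 0 = 3
~(C ↔ A) = ~3 = 4
~(A → B) → ~(C ↔ A) = 0 → 4 = 7
(A → (B ∨ (B ↔ A))) → (~(A → B) → ~(C ↔ A)) = 7 → 7 = 7

7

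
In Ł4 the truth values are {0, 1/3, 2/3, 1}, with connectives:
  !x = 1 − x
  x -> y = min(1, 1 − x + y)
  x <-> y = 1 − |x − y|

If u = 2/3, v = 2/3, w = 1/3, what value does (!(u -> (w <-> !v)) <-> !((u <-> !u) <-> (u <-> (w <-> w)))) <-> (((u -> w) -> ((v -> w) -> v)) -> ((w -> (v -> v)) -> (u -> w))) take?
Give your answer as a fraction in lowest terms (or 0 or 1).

2/3

!v = !2/3 = 1/3
w <-> !v = 1/3 <-> 1/3 = 1
u -> (w <-> !v) = 2/3 -> 1 = 1
!(u -> (w <-> !v)) = !1 = 0
!u = !2/3 = 1/3
u <-> !u = 2/3 <-> 1/3 = 2/3
w <-> w = 1/3 <-> 1/3 = 1
u <-> (w <-> w) = 2/3 <-> 1 = 2/3
(u <-> !u) <-> (u <-> (w <-> w)) = 2/3 <-> 2/3 = 1
!((u <-> !u) <-> (u <-> (w <-> w))) = !1 = 0
!(u -> (w <-> !v)) <-> !((u <-> !u) <-> (u <-> (w <-> w))) = 0 <-> 0 = 1
u -> w = 2/3 -> 1/3 = 2/3
v -> w = 2/3 -> 1/3 = 2/3
(v -> w) -> v = 2/3 -> 2/3 = 1
(u -> w) -> ((v -> w) -> v) = 2/3 -> 1 = 1
v -> v = 2/3 -> 2/3 = 1
w -> (v -> v) = 1/3 -> 1 = 1
u -> w = 2/3 -> 1/3 = 2/3
(w -> (v -> v)) -> (u -> w) = 1 -> 2/3 = 2/3
((u -> w) -> ((v -> w) -> v)) -> ((w -> (v -> v)) -> (u -> w)) = 1 -> 2/3 = 2/3
(!(u -> (w <-> !v)) <-> !((u <-> !u) <-> (u <-> (w <-> w)))) <-> (((u -> w) -> ((v -> w) -> v)) -> ((w -> (v -> v)) -> (u -> w))) = 1 <-> 2/3 = 2/3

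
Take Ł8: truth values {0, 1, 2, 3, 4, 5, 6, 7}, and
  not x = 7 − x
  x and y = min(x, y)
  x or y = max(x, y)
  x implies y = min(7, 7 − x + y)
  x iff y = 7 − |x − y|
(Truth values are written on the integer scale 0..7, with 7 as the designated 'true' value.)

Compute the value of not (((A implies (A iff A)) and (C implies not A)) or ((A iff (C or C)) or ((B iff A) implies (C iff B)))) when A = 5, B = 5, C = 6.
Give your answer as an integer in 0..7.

A iff A = 5 iff 5 = 7
A implies (A iff A) = 5 implies 7 = 7
not A = not 5 = 2
C implies not A = 6 implies 2 = 3
(A implies (A iff A)) and (C implies not A) = 7 and 3 = 3
C or C = 6 or 6 = 6
A iff (C or C) = 5 iff 6 = 6
B iff A = 5 iff 5 = 7
C iff B = 6 iff 5 = 6
(B iff A) implies (C iff B) = 7 implies 6 = 6
(A iff (C or C)) or ((B iff A) implies (C iff B)) = 6 or 6 = 6
((A implies (A iff A)) and (C implies not A)) or ((A iff (C or C)) or ((B iff A) implies (C iff B))) = 3 or 6 = 6
not (((A implies (A iff A)) and (C implies not A)) or ((A iff (C or C)) or ((B iff A) implies (C iff B)))) = not 6 = 1

1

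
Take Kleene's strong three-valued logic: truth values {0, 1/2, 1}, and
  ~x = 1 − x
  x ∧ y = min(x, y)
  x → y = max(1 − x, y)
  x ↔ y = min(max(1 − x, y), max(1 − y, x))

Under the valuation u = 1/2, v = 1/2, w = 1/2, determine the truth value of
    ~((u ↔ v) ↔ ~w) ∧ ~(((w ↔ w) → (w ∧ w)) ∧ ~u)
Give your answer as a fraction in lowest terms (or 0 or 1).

u ↔ v = 1/2 ↔ 1/2 = 1/2
~w = ~1/2 = 1/2
(u ↔ v) ↔ ~w = 1/2 ↔ 1/2 = 1/2
~((u ↔ v) ↔ ~w) = ~1/2 = 1/2
w ↔ w = 1/2 ↔ 1/2 = 1/2
w ∧ w = 1/2 ∧ 1/2 = 1/2
(w ↔ w) → (w ∧ w) = 1/2 → 1/2 = 1/2
~u = ~1/2 = 1/2
((w ↔ w) → (w ∧ w)) ∧ ~u = 1/2 ∧ 1/2 = 1/2
~(((w ↔ w) → (w ∧ w)) ∧ ~u) = ~1/2 = 1/2
~((u ↔ v) ↔ ~w) ∧ ~(((w ↔ w) → (w ∧ w)) ∧ ~u) = 1/2 ∧ 1/2 = 1/2

1/2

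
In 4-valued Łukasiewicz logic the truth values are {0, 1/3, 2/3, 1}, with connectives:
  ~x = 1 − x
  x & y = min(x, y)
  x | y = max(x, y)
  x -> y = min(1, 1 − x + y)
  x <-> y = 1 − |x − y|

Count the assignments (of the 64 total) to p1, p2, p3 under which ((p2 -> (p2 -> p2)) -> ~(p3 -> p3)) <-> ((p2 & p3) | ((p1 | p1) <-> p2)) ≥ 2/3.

18

value 1: 5 assignments (counts)
value 2/3: 13 assignments (counts)
value 1/3: 27 assignments
value 0: 19 assignments
So 18 of the 64 assignments meet the threshold.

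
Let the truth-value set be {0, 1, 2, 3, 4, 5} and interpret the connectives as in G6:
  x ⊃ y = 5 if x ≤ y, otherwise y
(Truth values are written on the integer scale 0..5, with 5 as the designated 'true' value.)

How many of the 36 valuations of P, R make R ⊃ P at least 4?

value 5: 21 assignments (counts)
value 4: 1 assignment (counts)
value 3: 2 assignments
value 2: 3 assignments
value 1: 4 assignments
value 0: 5 assignments
So 22 of the 36 assignments meet the threshold.

22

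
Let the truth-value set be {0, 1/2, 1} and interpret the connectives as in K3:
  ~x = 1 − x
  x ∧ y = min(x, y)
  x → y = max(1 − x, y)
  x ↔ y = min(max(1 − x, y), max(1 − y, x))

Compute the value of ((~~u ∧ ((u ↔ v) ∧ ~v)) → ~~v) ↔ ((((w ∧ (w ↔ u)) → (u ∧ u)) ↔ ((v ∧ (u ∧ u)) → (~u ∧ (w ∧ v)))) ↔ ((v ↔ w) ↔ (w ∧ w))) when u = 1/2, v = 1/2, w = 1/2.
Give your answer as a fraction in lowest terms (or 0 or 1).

~u = ~1/2 = 1/2
~~u = ~1/2 = 1/2
u ↔ v = 1/2 ↔ 1/2 = 1/2
~v = ~1/2 = 1/2
(u ↔ v) ∧ ~v = 1/2 ∧ 1/2 = 1/2
~~u ∧ ((u ↔ v) ∧ ~v) = 1/2 ∧ 1/2 = 1/2
~v = ~1/2 = 1/2
~~v = ~1/2 = 1/2
(~~u ∧ ((u ↔ v) ∧ ~v)) → ~~v = 1/2 → 1/2 = 1/2
w ↔ u = 1/2 ↔ 1/2 = 1/2
w ∧ (w ↔ u) = 1/2 ∧ 1/2 = 1/2
u ∧ u = 1/2 ∧ 1/2 = 1/2
(w ∧ (w ↔ u)) → (u ∧ u) = 1/2 → 1/2 = 1/2
u ∧ u = 1/2 ∧ 1/2 = 1/2
v ∧ (u ∧ u) = 1/2 ∧ 1/2 = 1/2
~u = ~1/2 = 1/2
w ∧ v = 1/2 ∧ 1/2 = 1/2
~u ∧ (w ∧ v) = 1/2 ∧ 1/2 = 1/2
(v ∧ (u ∧ u)) → (~u ∧ (w ∧ v)) = 1/2 → 1/2 = 1/2
((w ∧ (w ↔ u)) → (u ∧ u)) ↔ ((v ∧ (u ∧ u)) → (~u ∧ (w ∧ v))) = 1/2 ↔ 1/2 = 1/2
v ↔ w = 1/2 ↔ 1/2 = 1/2
w ∧ w = 1/2 ∧ 1/2 = 1/2
(v ↔ w) ↔ (w ∧ w) = 1/2 ↔ 1/2 = 1/2
(((w ∧ (w ↔ u)) → (u ∧ u)) ↔ ((v ∧ (u ∧ u)) → (~u ∧ (w ∧ v)))) ↔ ((v ↔ w) ↔ (w ∧ w)) = 1/2 ↔ 1/2 = 1/2
((~~u ∧ ((u ↔ v) ∧ ~v)) → ~~v) ↔ ((((w ∧ (w ↔ u)) → (u ∧ u)) ↔ ((v ∧ (u ∧ u)) → (~u ∧ (w ∧ v)))) ↔ ((v ↔ w) ↔ (w ∧ w))) = 1/2 ↔ 1/2 = 1/2

1/2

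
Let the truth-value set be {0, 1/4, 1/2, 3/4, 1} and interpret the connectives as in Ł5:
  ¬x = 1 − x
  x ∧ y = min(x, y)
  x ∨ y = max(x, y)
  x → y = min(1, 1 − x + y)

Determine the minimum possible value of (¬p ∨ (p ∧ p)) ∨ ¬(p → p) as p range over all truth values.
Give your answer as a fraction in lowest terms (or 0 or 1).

Take p = 1/2:
¬p = ¬1/2 = 1/2
p ∧ p = 1/2 ∧ 1/2 = 1/2
¬p ∨ (p ∧ p) = 1/2 ∨ 1/2 = 1/2
p → p = 1/2 → 1/2 = 1
¬(p → p) = ¬1 = 0
(¬p ∨ (p ∧ p)) ∨ ¬(p → p) = 1/2 ∨ 0 = 1/2
No assignment yields a value below 1/2, so this is the minimum.

1/2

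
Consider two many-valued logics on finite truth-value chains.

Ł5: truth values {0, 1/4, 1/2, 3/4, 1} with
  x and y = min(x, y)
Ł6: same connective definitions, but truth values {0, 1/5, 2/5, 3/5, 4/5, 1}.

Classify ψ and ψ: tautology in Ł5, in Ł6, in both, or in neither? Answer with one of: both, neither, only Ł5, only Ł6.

neither

In Ł5: at ψ = 0 the value is 0 — not a tautology.
In Ł6: at ψ = 0 the value is 0 — not a tautology.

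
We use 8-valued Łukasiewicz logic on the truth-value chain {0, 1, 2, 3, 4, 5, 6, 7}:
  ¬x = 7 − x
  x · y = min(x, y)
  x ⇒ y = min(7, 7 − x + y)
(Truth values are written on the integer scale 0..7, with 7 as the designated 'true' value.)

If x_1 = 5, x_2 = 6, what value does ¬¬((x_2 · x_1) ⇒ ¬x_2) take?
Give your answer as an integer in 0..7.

x_2 · x_1 = 6 · 5 = 5
¬x_2 = ¬6 = 1
(x_2 · x_1) ⇒ ¬x_2 = 5 ⇒ 1 = 3
¬((x_2 · x_1) ⇒ ¬x_2) = ¬3 = 4
¬¬((x_2 · x_1) ⇒ ¬x_2) = ¬4 = 3

3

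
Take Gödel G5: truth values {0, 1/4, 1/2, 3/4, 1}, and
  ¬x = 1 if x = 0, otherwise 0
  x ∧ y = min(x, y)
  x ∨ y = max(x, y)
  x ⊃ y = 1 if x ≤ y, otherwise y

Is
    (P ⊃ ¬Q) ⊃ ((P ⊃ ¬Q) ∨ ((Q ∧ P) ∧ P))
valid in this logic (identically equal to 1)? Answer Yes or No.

At P = 3/4, Q = 3/4, for instance:
¬Q = ¬3/4 = 0
P ⊃ ¬Q = 3/4 ⊃ 0 = 0
Q ∧ P = 3/4 ∧ 3/4 = 3/4
(Q ∧ P) ∧ P = 3/4 ∧ 3/4 = 3/4
(P ⊃ ¬Q) ∨ ((Q ∧ P) ∧ P) = 0 ∨ 3/4 = 3/4
(P ⊃ ¬Q) ⊃ ((P ⊃ ¬Q) ∨ ((Q ∧ P) ∧ P)) = 0 ⊃ 3/4 = 1
and checking the remaining 24 assignments likewise gives ≥ 1 in every case.

Yes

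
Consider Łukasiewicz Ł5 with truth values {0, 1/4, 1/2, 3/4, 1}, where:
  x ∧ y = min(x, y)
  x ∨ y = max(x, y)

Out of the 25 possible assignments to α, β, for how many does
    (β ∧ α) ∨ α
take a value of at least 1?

5

value 1: 5 assignments (counts)
value 3/4: 5 assignments
value 1/2: 5 assignments
value 1/4: 5 assignments
value 0: 5 assignments
So 5 of the 25 assignments meet the threshold.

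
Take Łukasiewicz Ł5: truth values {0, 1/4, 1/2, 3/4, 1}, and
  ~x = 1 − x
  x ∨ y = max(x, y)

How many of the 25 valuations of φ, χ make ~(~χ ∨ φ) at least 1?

1

value 1: 1 assignment (counts)
value 3/4: 3 assignments
value 1/2: 5 assignments
value 1/4: 7 assignments
value 0: 9 assignments
So 1 of the 25 assignments meets the threshold.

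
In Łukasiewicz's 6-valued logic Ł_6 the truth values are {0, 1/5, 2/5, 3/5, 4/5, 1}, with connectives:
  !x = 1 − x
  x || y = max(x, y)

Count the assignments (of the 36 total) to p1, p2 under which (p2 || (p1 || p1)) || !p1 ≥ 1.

16

value 1: 16 assignments (counts)
value 4/5: 12 assignments
value 3/5: 8 assignments
So 16 of the 36 assignments meet the threshold.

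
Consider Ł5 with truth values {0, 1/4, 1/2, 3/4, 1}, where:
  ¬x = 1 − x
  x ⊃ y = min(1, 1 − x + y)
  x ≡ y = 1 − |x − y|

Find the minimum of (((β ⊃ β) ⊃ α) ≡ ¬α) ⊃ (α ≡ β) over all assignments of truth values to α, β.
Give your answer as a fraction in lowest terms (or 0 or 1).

1/2

Take α = 1/2, β = 0:
β ⊃ β = 0 ⊃ 0 = 1
(β ⊃ β) ⊃ α = 1 ⊃ 1/2 = 1/2
¬α = ¬1/2 = 1/2
((β ⊃ β) ⊃ α) ≡ ¬α = 1/2 ≡ 1/2 = 1
α ≡ β = 1/2 ≡ 0 = 1/2
(((β ⊃ β) ⊃ α) ≡ ¬α) ⊃ (α ≡ β) = 1 ⊃ 1/2 = 1/2
No assignment yields a value below 1/2, so this is the minimum.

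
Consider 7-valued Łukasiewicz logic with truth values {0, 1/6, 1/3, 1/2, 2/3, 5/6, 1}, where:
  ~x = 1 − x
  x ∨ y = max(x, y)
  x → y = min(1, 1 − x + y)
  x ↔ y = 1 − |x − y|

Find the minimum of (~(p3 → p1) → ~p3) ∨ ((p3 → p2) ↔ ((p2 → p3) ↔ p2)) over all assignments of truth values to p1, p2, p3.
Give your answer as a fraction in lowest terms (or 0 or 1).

2/3

Take p1 = 0, p2 = 0, p3 = 2/3:
p3 → p1 = 2/3 → 0 = 1/3
~(p3 → p1) = ~1/3 = 2/3
~p3 = ~2/3 = 1/3
~(p3 → p1) → ~p3 = 2/3 → 1/3 = 2/3
p3 → p2 = 2/3 → 0 = 1/3
p2 → p3 = 0 → 2/3 = 1
(p2 → p3) ↔ p2 = 1 ↔ 0 = 0
(p3 → p2) ↔ ((p2 → p3) ↔ p2) = 1/3 ↔ 0 = 2/3
(~(p3 → p1) → ~p3) ∨ ((p3 → p2) ↔ ((p2 → p3) ↔ p2)) = 2/3 ∨ 2/3 = 2/3
No assignment yields a value below 2/3, so this is the minimum.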